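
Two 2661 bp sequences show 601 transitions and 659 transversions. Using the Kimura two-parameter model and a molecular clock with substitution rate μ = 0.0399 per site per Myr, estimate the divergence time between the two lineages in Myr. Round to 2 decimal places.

P = 601/2661 ≈ 0.225855 and Q = 659/2661 ≈ 0.247651.
Under the Kimura two-parameter model, d = −½ ln(1 − 2P − Q) − ¼ ln(1 − 2Q).
1 − 2P − Q = 0.300639, giving −½ ln(0.300639) = 0.600923.
1 − 2Q = 0.504698, giving −¼ ln(0.504698) = 0.170949.
d = 0.600923 + 0.170949 = 0.771872.
Under a molecular clock d = 2μt, so t = d/(2μ) = 0.771872 / (2 × 0.0399) = 9.67 Myr.

9.67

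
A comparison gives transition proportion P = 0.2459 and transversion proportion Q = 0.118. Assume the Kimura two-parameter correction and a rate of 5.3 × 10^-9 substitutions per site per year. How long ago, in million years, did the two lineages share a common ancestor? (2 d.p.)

50.74

Under the Kimura two-parameter model, d = −½ ln(1 − 2P − Q) − ¼ ln(1 − 2Q).
1 − 2P − Q = 0.3902, giving −½ ln(0.3902) = 0.470548.
1 − 2Q = 0.764, giving −¼ ln(0.764) = 0.067297.
d = 0.470548 + 0.067297 = 0.537845.
Under a molecular clock d = 2μt, so t = d/(2μ) = 0.537845 / (2 × 5.3 × 10^-9) = 50.74 million years.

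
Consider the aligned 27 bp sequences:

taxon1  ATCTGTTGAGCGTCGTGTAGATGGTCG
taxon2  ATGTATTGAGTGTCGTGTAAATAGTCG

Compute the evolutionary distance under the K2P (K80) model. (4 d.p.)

0.2220

Of 27 sites, 4 differences are transitions and 1 are transversions, so P = 4/27 ≈ 0.148148 and Q = 1/27 ≈ 0.037037.
Under the Kimura two-parameter model, d = −½ ln(1 − 2P − Q) − ¼ ln(1 − 2Q).
1 − 2P − Q = 0.666667, giving −½ ln(0.666667) = 0.202732.
1 − 2Q = 0.925926, giving −¼ ln(0.925926) = 0.019240.
d = 0.202732 + 0.019240 = 0.221972.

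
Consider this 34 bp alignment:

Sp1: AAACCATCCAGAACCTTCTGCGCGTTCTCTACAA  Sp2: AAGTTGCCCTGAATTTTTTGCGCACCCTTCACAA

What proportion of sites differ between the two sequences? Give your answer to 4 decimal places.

The sequences differ at 14 of 34 positions.
p = 14/34 = 0.411764… ≈ 0.4118 (to 4 d.p.).

0.4118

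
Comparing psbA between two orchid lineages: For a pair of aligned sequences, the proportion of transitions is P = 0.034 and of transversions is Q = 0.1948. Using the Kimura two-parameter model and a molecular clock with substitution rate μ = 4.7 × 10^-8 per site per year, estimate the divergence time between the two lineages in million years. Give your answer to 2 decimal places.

Under the Kimura two-parameter model, d = −½ ln(1 − 2P − Q) − ¼ ln(1 − 2Q).
1 − 2P − Q = 0.7372, giving −½ ln(0.7372) = 0.152448.
1 − 2Q = 0.6104, giving −¼ ln(0.6104) = 0.123410.
d = 0.152448 + 0.123410 = 0.275858.
Under a molecular clock d = 2μt, so t = d/(2μ) = 0.275858 / (2 × 4.7 × 10^-8) = 2.93 million years.

2.93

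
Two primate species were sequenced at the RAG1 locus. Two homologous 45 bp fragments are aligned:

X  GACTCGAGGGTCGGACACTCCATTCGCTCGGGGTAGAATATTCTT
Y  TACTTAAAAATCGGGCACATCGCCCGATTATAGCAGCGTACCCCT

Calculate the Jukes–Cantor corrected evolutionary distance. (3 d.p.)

The sequences differ at 23 of 45 sites, so p = 23/45 ≈ 0.511111.
d = −(3/4) ln(1 − 4p/3) = −0.75 ln(1 − 0.681481) = −0.75 ln(0.318519)
  = −0.75 × (-1.144073) = 0.858055 substitutions/site.

0.858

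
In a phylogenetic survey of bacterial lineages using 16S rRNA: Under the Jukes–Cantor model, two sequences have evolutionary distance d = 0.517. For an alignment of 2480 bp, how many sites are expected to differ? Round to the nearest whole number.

Invert JC69: p = (3/4)(1 − e^(−4d/3)) = 0.75 × (1 − e^(-0.689333)) = 0.75 × (1 − 0.501911) = 0.373567.
Expected differing sites = pL ≈ 0.373567 × 2480 = 926.44616 ≈ 926.

926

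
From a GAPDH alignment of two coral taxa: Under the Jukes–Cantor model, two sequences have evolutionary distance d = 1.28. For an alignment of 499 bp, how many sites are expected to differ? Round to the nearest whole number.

Invert JC69: p = (3/4)(1 − e^(−4d/3)) = 0.75 × (1 − e^(-1.706667)) = 0.75 × (1 − 0.181470) = 0.613898.
Expected differing sites = pL ≈ 0.613898 × 499 = 306.335102 ≈ 306.

306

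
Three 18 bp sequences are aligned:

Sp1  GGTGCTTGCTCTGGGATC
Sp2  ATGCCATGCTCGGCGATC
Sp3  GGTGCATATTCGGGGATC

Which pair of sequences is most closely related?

Sp1 and Sp3

Sp1–Sp2: 7/18 differ, p = 0.389, d = 0.548.
Sp1–Sp3: 4/18 differ, p = 0.222, d = 0.264.
Sp2–Sp3: 7/18 differ, p = 0.389, d = 0.548.
The smallest distance is between Sp1 and Sp3.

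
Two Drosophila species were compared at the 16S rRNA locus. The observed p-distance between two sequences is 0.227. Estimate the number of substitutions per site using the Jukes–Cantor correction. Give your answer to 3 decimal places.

d = −(3/4) ln(1 − 4p/3) = −0.75 ln(1 − 0.302667) = −0.75 ln(0.697333)
  = −0.75 × (-0.360492) = 0.270369 substitutions/site.

0.270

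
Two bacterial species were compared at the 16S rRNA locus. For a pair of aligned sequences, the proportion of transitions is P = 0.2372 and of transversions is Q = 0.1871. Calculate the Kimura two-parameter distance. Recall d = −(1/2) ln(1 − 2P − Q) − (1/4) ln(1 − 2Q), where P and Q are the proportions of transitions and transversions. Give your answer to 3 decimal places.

0.659

Under the Kimura two-parameter model, d = −½ ln(1 − 2P − Q) − ¼ ln(1 − 2Q).
1 − 2P − Q = 0.3385, giving −½ ln(0.3385) = 0.541616.
1 − 2Q = 0.6258, giving −¼ ln(0.6258) = 0.117181.
d = 0.541616 + 0.117181 = 0.658797.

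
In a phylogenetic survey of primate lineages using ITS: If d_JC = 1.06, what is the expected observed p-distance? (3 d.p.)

p = (3/4)(1 − e^(−4d/3)) = 0.75 × (1 − e^(-1.413333)) = 0.75 × (1 − 0.243331) = 0.567502.

0.568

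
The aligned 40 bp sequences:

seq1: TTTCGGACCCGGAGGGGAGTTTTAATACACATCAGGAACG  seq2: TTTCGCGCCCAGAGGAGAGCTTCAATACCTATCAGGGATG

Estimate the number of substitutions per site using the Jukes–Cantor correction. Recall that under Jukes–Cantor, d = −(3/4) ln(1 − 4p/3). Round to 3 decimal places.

0.304

The sequences differ at 10 of 40 sites (6, 7, 11, 16, 20, 23, 29, 30, 37, 39), so p = 10/40 = 0.25.
d = −(3/4) ln(1 − 4p/3) = −0.75 ln(1 − 0.333333) = −0.75 ln(0.666667)
  = −0.75 × (-0.405465) = 0.304099 substitutions/site.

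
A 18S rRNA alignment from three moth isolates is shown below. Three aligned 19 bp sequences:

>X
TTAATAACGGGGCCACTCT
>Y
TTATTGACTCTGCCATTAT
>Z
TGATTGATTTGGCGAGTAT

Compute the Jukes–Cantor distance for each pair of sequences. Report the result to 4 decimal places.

d(X,Y) = 0.5068, d(X,Z) = 0.7489, d(Y,Z) = 0.4099

X–Y: 7/19 sites differ → p ≈ 0.368421, d = −0.75 ln(1 − 0.491228) = 0.506816 ≈ 0.5068.
X–Z: 9/19 sites differ → p ≈ 0.473684, d = −0.75 ln(1 − 0.631579) = 0.748897 ≈ 0.7489.
Y–Z: 6/19 sites differ → p ≈ 0.315789, d = −0.75 ln(1 − 0.421052) = 0.409907 ≈ 0.4099.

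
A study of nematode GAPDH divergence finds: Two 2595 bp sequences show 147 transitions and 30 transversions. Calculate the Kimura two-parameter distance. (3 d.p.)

P = 147/2595 ≈ 0.056647 and Q = 30/2595 ≈ 0.011561.
Under the Kimura two-parameter model, d = −½ ln(1 − 2P − Q) − ¼ ln(1 − 2Q).
1 − 2P − Q = 0.875145, giving −½ ln(0.875145) = 0.066683.
1 − 2Q = 0.976878, giving −¼ ln(0.976878) = 0.005848.
d = 0.066683 + 0.005848 = 0.072531.

0.073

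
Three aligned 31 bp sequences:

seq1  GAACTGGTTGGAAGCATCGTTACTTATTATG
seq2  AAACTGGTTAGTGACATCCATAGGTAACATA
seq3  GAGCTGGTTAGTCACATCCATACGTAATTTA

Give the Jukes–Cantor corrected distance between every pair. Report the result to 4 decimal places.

d(seq1,seq2) = 0.5445, d(seq1,seq3) = 0.4806, d(seq2,seq3) = 0.2239

seq1–seq2: 12/31 sites differ → p ≈ 0.387097, d = −0.75 ln(1 − 0.516129) = 0.544453 ≈ 0.5445.
seq1–seq3: 11/31 sites differ → p ≈ 0.354839, d = −0.75 ln(1 − 0.473119) = 0.480585 ≈ 0.4806.
seq2–seq3: 6/31 sites differ → p ≈ 0.193548, d = −0.75 ln(1 − 0.258064) = 0.223869 ≈ 0.2239.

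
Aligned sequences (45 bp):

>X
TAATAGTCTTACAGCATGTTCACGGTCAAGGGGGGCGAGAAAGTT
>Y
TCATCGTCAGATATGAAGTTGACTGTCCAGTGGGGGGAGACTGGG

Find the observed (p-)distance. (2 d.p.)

0.38

The sequences differ at 17 of 45 positions.
p = 17/45 = 0.377777… ≈ 0.38 (to 2 d.p.).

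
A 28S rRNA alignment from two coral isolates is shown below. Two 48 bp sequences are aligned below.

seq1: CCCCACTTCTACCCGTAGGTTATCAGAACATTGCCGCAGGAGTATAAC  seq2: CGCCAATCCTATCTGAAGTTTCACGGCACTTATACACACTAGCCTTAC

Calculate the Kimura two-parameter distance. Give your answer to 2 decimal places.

Of 48 sites, 6 differences are transitions and 15 are transversions, so P = 6/48 = 0.125 and Q = 15/48 = 0.3125.
Under the Kimura two-parameter model, d = −½ ln(1 − 2P − Q) − ¼ ln(1 − 2Q).
1 − 2P − Q = 0.4375, giving −½ ln(0.4375) = 0.413339.
1 − 2Q = 0.375, giving −¼ ln(0.375) = 0.245207.
d = 0.413339 + 0.245207 = 0.658546.

0.66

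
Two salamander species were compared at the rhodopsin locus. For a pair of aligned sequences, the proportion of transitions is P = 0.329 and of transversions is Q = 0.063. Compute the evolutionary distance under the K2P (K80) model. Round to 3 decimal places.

0.672

Under the Kimura two-parameter model, d = −½ ln(1 − 2P − Q) − ¼ ln(1 − 2Q).
1 − 2P − Q = 0.279, giving −½ ln(0.279) = 0.638272.
1 − 2Q = 0.874, giving −¼ ln(0.874) = 0.033669.
d = 0.638272 + 0.033669 = 0.671941.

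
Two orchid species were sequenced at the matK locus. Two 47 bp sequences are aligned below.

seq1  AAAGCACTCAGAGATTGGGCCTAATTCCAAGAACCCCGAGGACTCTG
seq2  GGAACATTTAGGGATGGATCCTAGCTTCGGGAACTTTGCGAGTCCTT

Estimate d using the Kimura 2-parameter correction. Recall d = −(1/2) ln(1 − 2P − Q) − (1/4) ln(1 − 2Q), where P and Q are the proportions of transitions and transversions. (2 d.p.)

1.17

Of 47 sites, 19 differences are transitions and 4 are transversions, so P = 19/47 ≈ 0.404255 and Q = 4/47 ≈ 0.085106.
Under the Kimura two-parameter model, d = −½ ln(1 − 2P − Q) − ¼ ln(1 − 2Q).
1 − 2P − Q = 0.106384, giving −½ ln(0.106384) = 1.120350.
1 − 2Q = 0.829788, giving −¼ ln(0.829788) = 0.046646.
d = 1.120350 + 0.046646 = 1.166996.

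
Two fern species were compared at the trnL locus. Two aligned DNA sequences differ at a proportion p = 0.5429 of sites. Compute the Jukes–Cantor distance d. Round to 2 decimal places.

0.97

d = −(3/4) ln(1 − 4p/3) = −0.75 ln(1 − 0.723867) = −0.75 ln(0.276133)
  = −0.75 × (-1.286873) = 0.965155 substitutions/site.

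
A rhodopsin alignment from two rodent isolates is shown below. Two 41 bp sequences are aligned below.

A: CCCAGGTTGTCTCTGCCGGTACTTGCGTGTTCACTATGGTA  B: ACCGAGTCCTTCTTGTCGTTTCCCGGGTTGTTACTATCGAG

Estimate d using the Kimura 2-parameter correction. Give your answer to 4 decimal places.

Of 41 sites, 11 differences are transitions and 9 are transversions, so P = 11/41 ≈ 0.268293 and Q = 9/41 ≈ 0.219512.
Under the Kimura two-parameter model, d = −½ ln(1 − 2P − Q) − ¼ ln(1 − 2Q).
1 − 2P − Q = 0.243902, giving −½ ln(0.243902) = 0.705494.
1 − 2Q = 0.560976, giving −¼ ln(0.560976) = 0.144519.
d = 0.705494 + 0.144519 = 0.850013.

0.8500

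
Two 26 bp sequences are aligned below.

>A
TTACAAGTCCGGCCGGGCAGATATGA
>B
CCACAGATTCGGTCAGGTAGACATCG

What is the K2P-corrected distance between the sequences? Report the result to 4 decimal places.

Of 26 sites, 10 differences are transitions and 1 are transversions, so P = 10/26 ≈ 0.384615 and Q = 1/26 ≈ 0.038462.
Under the Kimura two-parameter model, d = −½ ln(1 − 2P − Q) − ¼ ln(1 − 2Q).
1 − 2P − Q = 0.192308, giving −½ ln(0.192308) = 0.824329.
1 − 2Q = 0.923076, giving −¼ ln(0.923076) = 0.020011.
d = 0.824329 + 0.020011 = 0.844340.

0.8443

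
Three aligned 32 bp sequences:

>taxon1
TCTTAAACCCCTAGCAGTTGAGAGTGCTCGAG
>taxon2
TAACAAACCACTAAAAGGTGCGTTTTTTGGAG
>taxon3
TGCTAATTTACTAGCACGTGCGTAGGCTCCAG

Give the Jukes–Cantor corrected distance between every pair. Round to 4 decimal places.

d(taxon1,taxon2) = 0.5851, d(taxon1,taxon3) = 0.5851, d(taxon2,taxon3) = 0.7356

taxon1–taxon2: 13/32 sites differ → p = 0.40625, d = −0.75 ln(1 − 0.541667) = 0.585119 ≈ 0.5851.
taxon1–taxon3: 13/32 sites differ → p = 0.40625, d = −0.75 ln(1 − 0.541667) = 0.585119 ≈ 0.5851.
taxon2–taxon3: 15/32 sites differ → p = 0.46875, d = −0.75 ln(1 − 0.625) = 0.735622 ≈ 0.7356.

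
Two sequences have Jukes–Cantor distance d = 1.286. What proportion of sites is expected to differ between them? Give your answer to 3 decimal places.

p = (3/4)(1 − e^(−4d/3)) = 0.75 × (1 − e^(-1.714667)) = 0.75 × (1 − 0.180024) = 0.614982.

0.615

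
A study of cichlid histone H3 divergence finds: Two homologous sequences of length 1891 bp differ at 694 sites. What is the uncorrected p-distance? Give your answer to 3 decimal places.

p = 694/1891 = 0.367001… ≈ 0.367 (to 3 d.p.).

0.367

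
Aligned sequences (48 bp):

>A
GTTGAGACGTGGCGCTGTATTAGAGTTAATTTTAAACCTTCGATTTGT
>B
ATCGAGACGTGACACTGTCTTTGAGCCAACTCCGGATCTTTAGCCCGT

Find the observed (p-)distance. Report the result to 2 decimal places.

The sequences differ at 20 of 48 positions.
p = 20/48 = 0.416666… ≈ 0.42 (to 2 d.p.).

0.42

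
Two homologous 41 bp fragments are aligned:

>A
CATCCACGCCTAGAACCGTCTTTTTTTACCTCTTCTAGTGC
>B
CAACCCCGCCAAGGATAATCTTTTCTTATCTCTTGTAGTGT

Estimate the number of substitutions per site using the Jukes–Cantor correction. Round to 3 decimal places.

The sequences differ at 11 of 41 sites, so p = 11/41 ≈ 0.268293.
d = −(3/4) ln(1 − 4p/3) = −0.75 ln(1 − 0.357724) = −0.75 ln(0.642276)
  = −0.75 × (-0.442737) = 0.332053 substitutions/site.

0.332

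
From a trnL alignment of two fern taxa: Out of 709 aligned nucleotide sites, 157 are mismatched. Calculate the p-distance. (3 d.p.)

p = 157/709 = 0.221438… ≈ 0.221 (to 3 d.p.).

0.221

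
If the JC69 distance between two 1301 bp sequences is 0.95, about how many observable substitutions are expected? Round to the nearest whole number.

Invert JC69: p = (3/4)(1 − e^(−4d/3)) = 0.75 × (1 − e^(-1.266667)) = 0.75 × (1 − 0.281769) = 0.538673.
Expected differing sites = pL ≈ 0.538673 × 1301 = 700.813573 ≈ 701.

701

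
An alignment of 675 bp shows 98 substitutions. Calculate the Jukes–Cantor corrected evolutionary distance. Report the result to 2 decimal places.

p = 98/675 ≈ 0.145185.
d = −(3/4) ln(1 − 4p/3) = −0.75 ln(1 − 0.19358) = −0.75 ln(0.80642)
  = −0.75 × (-0.215151) = 0.161363 substitutions/site.

0.16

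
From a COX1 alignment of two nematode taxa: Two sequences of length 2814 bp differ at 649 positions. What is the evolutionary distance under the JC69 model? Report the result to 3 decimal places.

p = 649/2814 ≈ 0.230633.
d = −(3/4) ln(1 − 4p/3) = −0.75 ln(1 − 0.307511) = −0.75 ln(0.692489)
  = −0.75 × (-0.367463) = 0.275597 substitutions/site.

0.276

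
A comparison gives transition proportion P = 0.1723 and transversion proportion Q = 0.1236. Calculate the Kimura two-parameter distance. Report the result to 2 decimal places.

0.39

Under the Kimura two-parameter model, d = −½ ln(1 − 2P − Q) − ¼ ln(1 − 2Q).
1 − 2P − Q = 0.5318, giving −½ ln(0.5318) = 0.315744.
1 − 2Q = 0.7528, giving −¼ ln(0.7528) = 0.070989.
d = 0.315744 + 0.070989 = 0.386733.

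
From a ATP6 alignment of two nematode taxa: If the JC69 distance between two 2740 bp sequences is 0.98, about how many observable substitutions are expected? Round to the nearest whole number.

Invert JC69: p = (3/4)(1 − e^(−4d/3)) = 0.75 × (1 − e^(-1.306667)) = 0.75 × (1 − 0.270721) = 0.546959.
Expected differing sites = pL ≈ 0.546959 × 2740 = 1498.66766 ≈ 1499.

1499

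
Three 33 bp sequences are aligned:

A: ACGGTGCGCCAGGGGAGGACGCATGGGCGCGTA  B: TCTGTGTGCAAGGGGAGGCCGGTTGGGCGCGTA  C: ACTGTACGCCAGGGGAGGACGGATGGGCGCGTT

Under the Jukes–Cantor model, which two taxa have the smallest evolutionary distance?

A–B: 7/33 differ, p = 0.212, d = 0.249.
A–C: 4/33 differ, p = 0.121, d = 0.132.
B–C: 7/33 differ, p = 0.212, d = 0.249.
The smallest distance is between A and C.

A and C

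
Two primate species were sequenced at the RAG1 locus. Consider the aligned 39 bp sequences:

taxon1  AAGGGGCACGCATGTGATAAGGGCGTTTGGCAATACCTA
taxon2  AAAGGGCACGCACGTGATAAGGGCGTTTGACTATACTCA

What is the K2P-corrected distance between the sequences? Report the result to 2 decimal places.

Of 39 sites, 5 differences are transitions and 1 are transversions, so P = 5/39 ≈ 0.128205 and Q = 1/39 ≈ 0.025641.
Under the Kimura two-parameter model, d = −½ ln(1 − 2P − Q) − ¼ ln(1 − 2Q).
1 − 2P − Q = 0.717949, giving −½ ln(0.717949) = 0.165678.
1 − 2Q = 0.948718, giving −¼ ln(0.948718) = 0.013161.
d = 0.165678 + 0.013161 = 0.178839.

0.18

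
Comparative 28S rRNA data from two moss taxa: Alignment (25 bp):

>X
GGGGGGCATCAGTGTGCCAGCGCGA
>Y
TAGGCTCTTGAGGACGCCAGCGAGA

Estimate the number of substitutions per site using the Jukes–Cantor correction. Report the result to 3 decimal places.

The sequences differ at 10 of 25 sites (1, 2, 5, 6, 8, 10, 13, 14, 15, 23), so p = 10/25 = 0.4.
d = −(3/4) ln(1 − 4p/3) = −0.75 ln(1 − 0.533333) = −0.75 ln(0.466667)
  = −0.75 × (-0.762139) = 0.571604 substitutions/site.

0.572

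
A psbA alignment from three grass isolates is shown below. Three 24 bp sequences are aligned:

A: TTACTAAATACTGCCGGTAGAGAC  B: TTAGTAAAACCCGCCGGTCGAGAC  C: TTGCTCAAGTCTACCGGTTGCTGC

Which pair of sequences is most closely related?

A and B

A–B: 5/24 differ, p = 0.208, d = 0.244.
A–C: 9/24 differ, p = 0.375, d = 0.520.
B–C: 11/24 differ, p = 0.458, d = 0.708.
The smallest distance is between A and B.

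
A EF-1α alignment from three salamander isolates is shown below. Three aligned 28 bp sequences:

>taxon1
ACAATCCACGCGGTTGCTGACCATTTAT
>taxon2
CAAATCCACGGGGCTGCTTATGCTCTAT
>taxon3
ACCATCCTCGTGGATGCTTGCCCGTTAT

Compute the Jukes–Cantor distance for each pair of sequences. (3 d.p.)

taxon1–taxon2: 9/28 sites differ → p ≈ 0.321429, d = −0.75 ln(1 − 0.428572) = 0.419713 ≈ 0.420.
taxon1–taxon3: 8/28 sites differ → p ≈ 0.285714, d = −0.75 ln(1 − 0.380952) = 0.359679 ≈ 0.360.
taxon2–taxon3: 11/28 sites differ → p ≈ 0.392857, d = −0.75 ln(1 − 0.523809) = 0.556452 ≈ 0.556.

d(taxon1,taxon2) = 0.420, d(taxon1,taxon3) = 0.360, d(taxon2,taxon3) = 0.556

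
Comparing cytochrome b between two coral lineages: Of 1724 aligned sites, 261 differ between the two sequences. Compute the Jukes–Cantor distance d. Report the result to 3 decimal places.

p = 261/1724 ≈ 0.151392.
d = −(3/4) ln(1 − 4p/3) = −0.75 ln(1 − 0.201856) = −0.75 ln(0.798144)
  = −0.75 × (-0.225466) = 0.169100 substitutions/site.

0.169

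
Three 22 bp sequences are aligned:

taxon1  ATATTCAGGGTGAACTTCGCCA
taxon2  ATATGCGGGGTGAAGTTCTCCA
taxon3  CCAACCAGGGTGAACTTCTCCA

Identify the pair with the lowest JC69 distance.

taxon1 and taxon2

taxon1–taxon2: 4/22 differ, p = 0.182, d = 0.208.
taxon1–taxon3: 5/22 differ, p = 0.227, d = 0.271.
taxon2–taxon3: 6/22 differ, p = 0.273, d = 0.339.
The smallest distance is between taxon1 and taxon2.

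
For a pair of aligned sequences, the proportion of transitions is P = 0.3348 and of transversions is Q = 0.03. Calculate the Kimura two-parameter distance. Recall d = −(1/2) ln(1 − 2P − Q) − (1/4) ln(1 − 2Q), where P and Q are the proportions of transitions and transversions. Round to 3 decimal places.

Under the Kimura two-parameter model, d = −½ ln(1 − 2P − Q) − ¼ ln(1 − 2Q).
1 − 2P − Q = 0.3004, giving −½ ln(0.3004) = 0.601320.
1 − 2Q = 0.94, giving −¼ ln(0.94) = 0.015469.
d = 0.601320 + 0.015469 = 0.616789.

0.617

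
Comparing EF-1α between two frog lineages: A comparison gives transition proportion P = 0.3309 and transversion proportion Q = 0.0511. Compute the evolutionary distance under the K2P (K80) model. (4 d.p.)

Under the Kimura two-parameter model, d = −½ ln(1 − 2P − Q) − ¼ ln(1 − 2Q).
1 − 2P − Q = 0.2871, giving −½ ln(0.2871) = 0.623962.
1 − 2Q = 0.8978, giving −¼ ln(0.8978) = 0.026952.
d = 0.623962 + 0.026952 = 0.650914.

0.6509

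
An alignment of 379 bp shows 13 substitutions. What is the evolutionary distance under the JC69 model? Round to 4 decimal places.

p = 13/379 ≈ 0.034301.
d = −(3/4) ln(1 − 4p/3) = −0.75 ln(1 − 0.045735) = −0.75 ln(0.954265)
  = −0.75 × (-0.046814) = 0.035111 substitutions/site.

0.0351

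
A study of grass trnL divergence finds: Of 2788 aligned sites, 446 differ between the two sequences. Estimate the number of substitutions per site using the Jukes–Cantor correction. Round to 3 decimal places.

0.180

p = 446/2788 ≈ 0.159971.
d = −(3/4) ln(1 − 4p/3) = −0.75 ln(1 − 0.213295) = −0.75 ln(0.786705)
  = −0.75 × (-0.239902) = 0.179927 substitutions/site.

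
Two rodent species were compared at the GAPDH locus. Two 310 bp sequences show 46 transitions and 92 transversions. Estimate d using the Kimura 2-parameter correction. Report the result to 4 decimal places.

0.6752

P = 46/310 ≈ 0.148387 and Q = 92/310 ≈ 0.296774.
Under the Kimura two-parameter model, d = −½ ln(1 − 2P − Q) − ¼ ln(1 − 2Q).
1 − 2P − Q = 0.406452, giving −½ ln(0.406452) = 0.450145.
1 − 2Q = 0.406452, giving −¼ ln(0.406452) = 0.225072.
d = 0.450145 + 0.225072 = 0.675217.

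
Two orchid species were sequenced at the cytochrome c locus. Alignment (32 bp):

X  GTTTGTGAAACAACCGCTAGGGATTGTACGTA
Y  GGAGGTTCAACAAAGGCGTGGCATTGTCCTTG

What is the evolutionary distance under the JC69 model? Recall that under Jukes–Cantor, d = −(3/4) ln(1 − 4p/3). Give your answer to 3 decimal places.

The sequences differ at 13 of 32 sites, so p = 13/32 = 0.40625.
d = −(3/4) ln(1 − 4p/3) = −0.75 ln(1 − 0.541667) = −0.75 ln(0.458333)
  = −0.75 × (-0.780159) = 0.585119 substitutions/site.

0.585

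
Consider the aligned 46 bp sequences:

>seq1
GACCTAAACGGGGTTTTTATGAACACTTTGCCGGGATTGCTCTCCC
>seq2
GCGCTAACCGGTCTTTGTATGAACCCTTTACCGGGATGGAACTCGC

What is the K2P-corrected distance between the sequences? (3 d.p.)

0.329

Of 46 sites, 1 differences are transitions and 11 are transversions, so P = 1/46 ≈ 0.021739 and Q = 11/46 ≈ 0.23913.
Under the Kimura two-parameter model, d = −½ ln(1 − 2P − Q) − ¼ ln(1 − 2Q).
1 − 2P − Q = 0.717392, giving −½ ln(0.717392) = 0.166066.
1 − 2Q = 0.52174, giving −¼ ln(0.52174) = 0.162646.
d = 0.166066 + 0.162646 = 0.328712.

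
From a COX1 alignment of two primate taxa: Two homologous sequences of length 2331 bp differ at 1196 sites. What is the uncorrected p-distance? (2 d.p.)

p = 1196/2331 = 0.513084… ≈ 0.51 (to 2 d.p.).

0.51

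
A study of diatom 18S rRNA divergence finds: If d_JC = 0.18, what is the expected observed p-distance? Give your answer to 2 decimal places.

p = (3/4)(1 − e^(−4d/3)) = 0.75 × (1 − e^(-0.24)) = 0.75 × (1 − 0.786628) = 0.160029.

0.16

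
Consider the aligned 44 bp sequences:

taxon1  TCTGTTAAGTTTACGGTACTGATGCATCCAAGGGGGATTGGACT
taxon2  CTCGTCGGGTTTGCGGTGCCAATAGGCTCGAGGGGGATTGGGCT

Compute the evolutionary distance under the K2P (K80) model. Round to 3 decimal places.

Of 44 sites, 16 differences are transitions and 1 are transversions, so P = 16/44 ≈ 0.363636 and Q = 1/44 ≈ 0.022727.
Under the Kimura two-parameter model, d = −½ ln(1 − 2P − Q) − ¼ ln(1 − 2Q).
1 − 2P − Q = 0.250001, giving −½ ln(0.250001) = 0.693145.
1 − 2Q = 0.954546, giving −¼ ln(0.954546) = 0.011630.
d = 0.693145 + 0.011630 = 0.704775.

0.705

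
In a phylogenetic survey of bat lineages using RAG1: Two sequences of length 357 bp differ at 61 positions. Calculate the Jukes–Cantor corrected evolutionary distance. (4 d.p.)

p = 61/357 ≈ 0.170868.
d = −(3/4) ln(1 − 4p/3) = −0.75 ln(1 − 0.227824) = −0.75 ln(0.772176)
  = −0.75 × (-0.258543) = 0.193907 substitutions/site.

0.1939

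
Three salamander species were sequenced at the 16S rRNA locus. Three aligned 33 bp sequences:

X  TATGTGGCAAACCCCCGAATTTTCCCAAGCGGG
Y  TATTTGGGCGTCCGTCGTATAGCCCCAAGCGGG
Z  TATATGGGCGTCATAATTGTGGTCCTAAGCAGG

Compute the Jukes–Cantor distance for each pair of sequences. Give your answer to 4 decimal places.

X–Y: 11/33 sites differ → p ≈ 0.333333, d = −0.75 ln(1 − 0.444444) = 0.440839 ≈ 0.4408.
X–Z: 16/33 sites differ → p ≈ 0.484848, d = −0.75 ln(1 − 0.646464) = 0.779827 ≈ 0.7798.
Y–Z: 11/33 sites differ → p ≈ 0.333333, d = −0.75 ln(1 − 0.444444) = 0.440839 ≈ 0.4408.

d(X,Y) = 0.4408, d(X,Z) = 0.7798, d(Y,Z) = 0.4408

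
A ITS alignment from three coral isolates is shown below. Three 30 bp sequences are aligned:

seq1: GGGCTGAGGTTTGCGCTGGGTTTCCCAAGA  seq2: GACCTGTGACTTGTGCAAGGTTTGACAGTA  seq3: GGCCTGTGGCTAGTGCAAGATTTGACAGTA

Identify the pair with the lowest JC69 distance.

seq2 and seq3

seq1–seq2: 12/30 differ, p = 0.400, d = 0.572.
seq1–seq3: 12/30 differ, p = 0.400, d = 0.572.
seq2–seq3: 4/30 differ, p = 0.133, d = 0.147.
The smallest distance is between seq2 and seq3.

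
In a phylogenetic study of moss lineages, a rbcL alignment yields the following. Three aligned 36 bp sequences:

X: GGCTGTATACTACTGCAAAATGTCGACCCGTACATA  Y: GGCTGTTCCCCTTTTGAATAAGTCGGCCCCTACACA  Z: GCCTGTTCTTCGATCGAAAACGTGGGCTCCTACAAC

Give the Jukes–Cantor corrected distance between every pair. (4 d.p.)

X–Y: 13/36 sites differ → p ≈ 0.361111, d = −0.75 ln(1 − 0.481481) = 0.492584 ≈ 0.4926.
X–Z: 17/36 sites differ → p ≈ 0.472222, d = −0.75 ln(1 − 0.629629) = 0.744938 ≈ 0.7449.
Y–Z: 12/36 sites differ → p ≈ 0.333333, d = −0.75 ln(1 − 0.444444) = 0.440839 ≈ 0.4408.

d(X,Y) = 0.4926, d(X,Z) = 0.7449, d(Y,Z) = 0.4408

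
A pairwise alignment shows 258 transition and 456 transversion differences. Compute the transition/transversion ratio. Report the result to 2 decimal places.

R = 258/456 = 0.565789… ≈ 0.57 (to 2 d.p.).

0.57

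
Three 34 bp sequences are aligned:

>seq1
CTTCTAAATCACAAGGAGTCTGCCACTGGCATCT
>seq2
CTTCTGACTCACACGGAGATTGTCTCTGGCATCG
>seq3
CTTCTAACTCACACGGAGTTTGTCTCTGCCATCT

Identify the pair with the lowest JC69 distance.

seq2 and seq3

seq1–seq2: 8/34 differ, p = 0.235, d = 0.282.
seq1–seq3: 6/34 differ, p = 0.176, d = 0.201.
seq2–seq3: 4/34 differ, p = 0.118, d = 0.128.
The smallest distance is between seq2 and seq3.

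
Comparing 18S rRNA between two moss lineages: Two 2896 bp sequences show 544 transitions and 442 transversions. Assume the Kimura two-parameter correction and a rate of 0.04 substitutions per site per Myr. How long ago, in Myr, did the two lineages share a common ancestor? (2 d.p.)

P = 544/2896 ≈ 0.187845 and Q = 442/2896 ≈ 0.152624.
Under the Kimura two-parameter model, d = −½ ln(1 − 2P − Q) − ¼ ln(1 − 2Q).
1 − 2P − Q = 0.471686, giving −½ ln(0.471686) = 0.375721.
1 − 2Q = 0.694752, giving −¼ ln(0.694752) = 0.091050.
d = 0.375721 + 0.091050 = 0.466771.
Under a molecular clock d = 2μt, so t = d/(2μ) = 0.466771 / (2 × 0.04) = 5.83 Myr.

5.83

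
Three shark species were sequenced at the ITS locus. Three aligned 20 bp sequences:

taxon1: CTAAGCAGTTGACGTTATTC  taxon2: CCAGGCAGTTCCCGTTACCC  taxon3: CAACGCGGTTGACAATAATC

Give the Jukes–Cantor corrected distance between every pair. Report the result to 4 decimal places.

d(taxon1,taxon2) = 0.3831, d(taxon1,taxon3) = 0.3831, d(taxon2,taxon3) = 0.6872

taxon1–taxon2: 6/20 sites differ → p = 0.3, d = −0.75 ln(1 − 0.4) = 0.383119 ≈ 0.3831.
taxon1–taxon3: 6/20 sites differ → p = 0.3, d = −0.75 ln(1 − 0.4) = 0.383119 ≈ 0.3831.
taxon2–taxon3: 9/20 sites differ → p = 0.45, d = −0.75 ln(1 − 0.6) = 0.687218 ≈ 0.6872.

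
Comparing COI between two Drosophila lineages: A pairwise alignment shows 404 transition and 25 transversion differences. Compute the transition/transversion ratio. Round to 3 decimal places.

R = 404/25 = 16.160.

16.160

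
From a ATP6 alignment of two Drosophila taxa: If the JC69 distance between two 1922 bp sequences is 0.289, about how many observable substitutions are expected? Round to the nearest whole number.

Invert JC69: p = (3/4)(1 − e^(−4d/3)) = 0.75 × (1 − e^(-0.385333)) = 0.75 × (1 − 0.680224) = 0.239832.
Expected differing sites = pL ≈ 0.239832 × 1922 = 460.957104 ≈ 461.

461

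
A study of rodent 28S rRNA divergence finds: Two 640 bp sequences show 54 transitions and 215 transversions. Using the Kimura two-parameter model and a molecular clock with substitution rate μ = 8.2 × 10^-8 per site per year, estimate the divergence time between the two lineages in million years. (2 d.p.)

3.84

P = 54/640 = 0.084375 and Q = 215/640 ≈ 0.335938.
Under the Kimura two-parameter model, d = −½ ln(1 − 2P − Q) − ¼ ln(1 − 2Q).
1 − 2P − Q = 0.495312, giving −½ ln(0.495312) = 0.351284.
1 − 2Q = 0.328124, giving −¼ ln(0.328124) = 0.278591.
d = 0.351284 + 0.278591 = 0.629875.
Under a molecular clock d = 2μt, so t = d/(2μ) = 0.629875 / (2 × 8.2 × 10^-8) = 3.84 million years.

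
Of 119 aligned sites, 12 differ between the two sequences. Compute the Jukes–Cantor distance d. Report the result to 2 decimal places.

p = 12/119 ≈ 0.10084.
d = −(3/4) ln(1 − 4p/3) = −0.75 ln(1 − 0.134453) = −0.75 ln(0.865547)
  = −0.75 × (-0.144394) = 0.108296 substitutions/site.

0.11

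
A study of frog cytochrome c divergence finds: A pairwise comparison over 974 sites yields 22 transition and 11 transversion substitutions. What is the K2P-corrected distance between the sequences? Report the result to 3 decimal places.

0.035

P = 22/974 ≈ 0.022587 and Q = 11/974 ≈ 0.011294.
Under the Kimura two-parameter model, d = −½ ln(1 − 2P − Q) − ¼ ln(1 − 2Q).
1 − 2P − Q = 0.943532, giving −½ ln(0.943532) = 0.029062.
1 − 2Q = 0.977412, giving −¼ ln(0.977412) = 0.005712.
d = 0.029062 + 0.005712 = 0.034774.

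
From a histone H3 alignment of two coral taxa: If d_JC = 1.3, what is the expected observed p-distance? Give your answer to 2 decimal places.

p = (3/4)(1 − e^(−4d/3)) = 0.75 × (1 − e^(-1.733333)) = 0.75 × (1 − 0.176695) = 0.617479.

0.62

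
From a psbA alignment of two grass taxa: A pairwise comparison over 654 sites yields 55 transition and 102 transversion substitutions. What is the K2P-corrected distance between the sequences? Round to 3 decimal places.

P = 55/654 ≈ 0.084098 and Q = 102/654 ≈ 0.155963.
Under the Kimura two-parameter model, d = −½ ln(1 − 2P − Q) − ¼ ln(1 − 2Q).
1 − 2P − Q = 0.675841, giving −½ ln(0.675841) = 0.195899.
1 − 2Q = 0.688074, giving −¼ ln(0.688074) = 0.093465.
d = 0.195899 + 0.093465 = 0.289364.

0.289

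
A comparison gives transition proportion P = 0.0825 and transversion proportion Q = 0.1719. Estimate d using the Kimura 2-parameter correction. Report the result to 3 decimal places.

0.311

Under the Kimura two-parameter model, d = −½ ln(1 − 2P − Q) − ¼ ln(1 − 2Q).
1 − 2P − Q = 0.6631, giving −½ ln(0.6631) = 0.205415.
1 − 2Q = 0.6562, giving −¼ ln(0.6562) = 0.105322.
d = 0.205415 + 0.105322 = 0.310737.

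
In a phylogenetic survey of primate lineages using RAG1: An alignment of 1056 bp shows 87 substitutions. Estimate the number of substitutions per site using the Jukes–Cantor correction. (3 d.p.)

0.087

p = 87/1056 ≈ 0.082386.
d = −(3/4) ln(1 − 4p/3) = −0.75 ln(1 − 0.109848) = −0.75 ln(0.890152)
  = −0.75 × (-0.116363) = 0.087272 substitutions/site.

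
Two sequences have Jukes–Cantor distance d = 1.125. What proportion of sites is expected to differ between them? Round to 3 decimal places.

p = (3/4)(1 − e^(−4d/3)) = 0.75 × (1 − e^(-1.5)) = 0.75 × (1 − 0.223130) = 0.582653.

0.583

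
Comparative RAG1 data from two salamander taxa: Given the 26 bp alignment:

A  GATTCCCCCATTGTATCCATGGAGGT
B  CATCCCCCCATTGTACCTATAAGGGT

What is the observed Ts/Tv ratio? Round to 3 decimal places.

6.000

Transitions are A↔G and C↔T; transversions are all other mismatches.
Transitions: 6. Transversions: 1.
R = 6/1 = 6.000.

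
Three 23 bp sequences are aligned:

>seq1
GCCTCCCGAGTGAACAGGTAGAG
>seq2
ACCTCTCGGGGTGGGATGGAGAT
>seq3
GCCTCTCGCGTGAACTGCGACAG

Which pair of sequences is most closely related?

seq1–seq2: 11/23 differ, p = 0.478, d = 0.761.
seq1–seq3: 6/23 differ, p = 0.261, d = 0.321.
seq2–seq3: 12/23 differ, p = 0.522, d = 0.892.
The smallest distance is between seq1 and seq3.

seq1 and seq3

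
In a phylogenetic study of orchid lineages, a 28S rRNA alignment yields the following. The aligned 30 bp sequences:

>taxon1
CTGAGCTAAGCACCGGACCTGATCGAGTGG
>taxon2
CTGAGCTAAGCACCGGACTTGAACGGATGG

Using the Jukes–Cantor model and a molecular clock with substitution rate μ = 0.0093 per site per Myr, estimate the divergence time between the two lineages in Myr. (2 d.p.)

7.89

The sequences differ at 4 of 30 sites (19, 23, 26, 27), so p = 4/30 ≈ 0.133333.
d = −(3/4) ln(1 − 4p/3) = −0.75 ln(1 − 0.177777) = −0.75 ln(0.822223)
  = −0.75 × (-0.195744) = 0.146808 substitutions/site.
Under a molecular clock d = 2μt, so t = d/(2μ) = 0.146808 / (2 × 0.0093) = 7.89 Myr.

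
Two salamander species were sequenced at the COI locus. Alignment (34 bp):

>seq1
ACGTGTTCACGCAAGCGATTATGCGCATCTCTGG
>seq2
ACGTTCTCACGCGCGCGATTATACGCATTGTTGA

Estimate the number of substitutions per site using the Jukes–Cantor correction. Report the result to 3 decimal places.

0.326

The sequences differ at 9 of 34 sites (5, 6, 13, 14, 23, 29, 30, 31, 34), so p = 9/34 ≈ 0.264706.
d = −(3/4) ln(1 − 4p/3) = −0.75 ln(1 − 0.352941) = −0.75 ln(0.647059)
  = −0.75 × (-0.435318) = 0.326489 substitutions/site.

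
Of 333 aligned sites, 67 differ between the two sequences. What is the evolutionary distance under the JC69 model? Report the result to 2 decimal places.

0.23

p = 67/333 ≈ 0.201201.
d = −(3/4) ln(1 − 4p/3) = −0.75 ln(1 − 0.268268) = −0.75 ln(0.731732)
  = −0.75 × (-0.312341) = 0.234256 substitutions/site.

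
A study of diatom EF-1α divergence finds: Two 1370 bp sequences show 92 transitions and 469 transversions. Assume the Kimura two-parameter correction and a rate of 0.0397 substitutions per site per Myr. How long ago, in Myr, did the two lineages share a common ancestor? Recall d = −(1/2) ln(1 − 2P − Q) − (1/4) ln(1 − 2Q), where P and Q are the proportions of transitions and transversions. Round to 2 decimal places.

P = 92/1370 ≈ 0.067153 and Q = 469/1370 ≈ 0.342336.
Under the Kimura two-parameter model, d = −½ ln(1 − 2P − Q) − ¼ ln(1 − 2Q).
1 − 2P − Q = 0.523358, giving −½ ln(0.523358) = 0.323745.
1 − 2Q = 0.315328, giving −¼ ln(0.315328) = 0.288535.
d = 0.323745 + 0.288535 = 0.612280.
Under a molecular clock d = 2μt, so t = d/(2μ) = 0.612280 / (2 × 0.0397) = 7.71 Myr.

7.71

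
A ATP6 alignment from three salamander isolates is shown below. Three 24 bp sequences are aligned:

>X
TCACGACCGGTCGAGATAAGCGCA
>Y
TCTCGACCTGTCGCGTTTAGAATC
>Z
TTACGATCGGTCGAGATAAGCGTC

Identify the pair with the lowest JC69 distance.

X–Y: 9/24 differ, p = 0.375, d = 0.520.
X–Z: 4/24 differ, p = 0.167, d = 0.188.
Y–Z: 9/24 differ, p = 0.375, d = 0.520.
The smallest distance is between X and Z.

X and Z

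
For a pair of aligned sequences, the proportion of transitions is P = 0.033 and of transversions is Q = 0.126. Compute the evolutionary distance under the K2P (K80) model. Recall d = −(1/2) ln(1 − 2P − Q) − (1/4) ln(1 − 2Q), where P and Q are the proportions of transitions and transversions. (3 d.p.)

Under the Kimura two-parameter model, d = −½ ln(1 − 2P − Q) − ¼ ln(1 − 2Q).
1 − 2P − Q = 0.808, giving −½ ln(0.808) = 0.106597.
1 − 2Q = 0.748, giving −¼ ln(0.748) = 0.072588.
d = 0.106597 + 0.072588 = 0.179185.

0.179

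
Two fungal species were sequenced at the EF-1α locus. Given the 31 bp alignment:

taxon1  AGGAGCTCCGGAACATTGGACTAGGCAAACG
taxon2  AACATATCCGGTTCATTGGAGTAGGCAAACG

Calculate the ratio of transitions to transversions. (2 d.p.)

Transitions are A↔G and C↔T; transversions are all other mismatches.
Transitions: 1. Transversions: 6.
R = 1/6 = 0.166666… ≈ 0.17 (to 2 d.p.).

0.17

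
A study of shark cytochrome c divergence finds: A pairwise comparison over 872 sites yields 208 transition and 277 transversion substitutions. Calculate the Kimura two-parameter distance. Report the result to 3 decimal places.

1.044

P = 208/872 ≈ 0.238532 and Q = 277/872 ≈ 0.317661.
Under the Kimura two-parameter model, d = −½ ln(1 − 2P − Q) − ¼ ln(1 − 2Q).
1 − 2P − Q = 0.205275, giving −½ ln(0.205275) = 0.791702.
1 − 2Q = 0.364678, giving −¼ ln(0.364678) = 0.252185.
d = 0.791702 + 0.252185 = 1.043887.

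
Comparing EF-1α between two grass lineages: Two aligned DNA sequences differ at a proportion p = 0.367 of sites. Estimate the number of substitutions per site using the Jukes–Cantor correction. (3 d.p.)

d = −(3/4) ln(1 − 4p/3) = −0.75 ln(1 − 0.489333) = −0.75 ln(0.510667)
  = −0.75 × (-0.672038) = 0.504029 substitutions/site.

0.504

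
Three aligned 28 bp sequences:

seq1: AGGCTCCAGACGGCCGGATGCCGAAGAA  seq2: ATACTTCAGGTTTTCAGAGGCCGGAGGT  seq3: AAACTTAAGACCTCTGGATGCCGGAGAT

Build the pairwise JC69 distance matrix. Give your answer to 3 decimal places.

d(seq1,seq2) = 0.724, d(seq1,seq3) = 0.420, d(seq2,seq3) = 0.485

seq1–seq2: 13/28 sites differ → p ≈ 0.464286, d = −0.75 ln(1 − 0.619048) = 0.723811 ≈ 0.724.
seq1–seq3: 9/28 sites differ → p ≈ 0.321429, d = −0.75 ln(1 − 0.428572) = 0.419713 ≈ 0.420.
seq2–seq3: 10/28 sites differ → p ≈ 0.357143, d = −0.75 ln(1 − 0.476191) = 0.484971 ≈ 0.485.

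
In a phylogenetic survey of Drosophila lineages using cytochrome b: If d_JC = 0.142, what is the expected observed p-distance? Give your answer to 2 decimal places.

p = (3/4)(1 − e^(−4d/3)) = 0.75 × (1 − e^(-0.189333)) = 0.75 × (1 − 0.827511) = 0.129367.

0.13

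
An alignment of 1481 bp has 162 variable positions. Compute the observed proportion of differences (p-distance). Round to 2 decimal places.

p = 162/1481 = 0.109385… ≈ 0.11 (to 2 d.p.).

0.11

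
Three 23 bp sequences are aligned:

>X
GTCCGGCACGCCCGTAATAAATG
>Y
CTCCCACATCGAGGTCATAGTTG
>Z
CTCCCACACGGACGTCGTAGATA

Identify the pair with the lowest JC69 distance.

X–Y: 11/23 differ, p = 0.478, d = 0.761.
X–Z: 9/23 differ, p = 0.391, d = 0.553.
Y–Z: 6/23 differ, p = 0.261, d = 0.321.
The smallest distance is between Y and Z.

Y and Z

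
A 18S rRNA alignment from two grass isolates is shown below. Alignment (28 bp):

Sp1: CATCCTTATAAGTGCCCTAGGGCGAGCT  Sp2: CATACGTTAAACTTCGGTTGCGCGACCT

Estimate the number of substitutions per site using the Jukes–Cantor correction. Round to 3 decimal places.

0.556

The sequences differ at 11 of 28 sites, so p = 11/28 ≈ 0.392857.
d = −(3/4) ln(1 − 4p/3) = −0.75 ln(1 − 0.523809) = −0.75 ln(0.476191)
  = −0.75 × (-0.741936) = 0.556452 substitutions/site.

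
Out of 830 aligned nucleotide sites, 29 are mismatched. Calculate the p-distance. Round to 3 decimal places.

p = 29/830 = 0.034939… ≈ 0.035 (to 3 d.p.).

0.035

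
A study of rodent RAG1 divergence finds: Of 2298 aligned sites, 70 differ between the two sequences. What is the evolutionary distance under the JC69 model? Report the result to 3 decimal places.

0.031

p = 70/2298 ≈ 0.030461.
d = −(3/4) ln(1 − 4p/3) = −0.75 ln(1 − 0.040615) = −0.75 ln(0.959385)
  = −0.75 × (-0.041463) = 0.031097 substitutions/site.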